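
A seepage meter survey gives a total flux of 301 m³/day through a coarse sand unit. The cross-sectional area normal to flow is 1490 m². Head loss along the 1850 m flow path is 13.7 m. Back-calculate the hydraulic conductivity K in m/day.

Hydraulic gradient i = Δh / L = 13.7 / 1850 = 0.007405.
From Q = K·A·i, K = Q / (A·i) = 301 / (1490 × 0.007405) = 27.28 m/day.

27.3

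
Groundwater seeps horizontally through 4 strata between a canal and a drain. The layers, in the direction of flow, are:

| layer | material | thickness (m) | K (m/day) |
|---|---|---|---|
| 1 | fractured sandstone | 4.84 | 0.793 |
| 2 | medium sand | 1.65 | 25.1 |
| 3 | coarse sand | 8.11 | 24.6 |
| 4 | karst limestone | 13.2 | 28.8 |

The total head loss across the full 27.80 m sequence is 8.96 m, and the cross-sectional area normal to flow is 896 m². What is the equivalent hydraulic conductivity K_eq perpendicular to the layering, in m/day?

Flow is perpendicular to layering, so the layers act in series and the equivalent K is the thickness-weighted harmonic mean.
Total thickness L = 4.84 + 1.65 + 8.11 + 13.2 = 27.80 m.
Σ(b_i/K_i) = 4.84/0.793 + 1.65/25.1 + 8.11/24.6 + 13.2/28.8 = 6.957 d.
K_eq = L / Σ(b_i/K_i) = 27.80 / 6.957 = 3.996 m/day.

4.00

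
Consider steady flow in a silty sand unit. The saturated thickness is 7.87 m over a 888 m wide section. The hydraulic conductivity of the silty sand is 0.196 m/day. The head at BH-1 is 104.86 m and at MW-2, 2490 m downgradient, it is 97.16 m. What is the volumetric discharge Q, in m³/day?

4.24

Cross-sectional area A = 888 × 7.87 = 6989 m².
Hydraulic gradient i = (104.86 − 97.16) / 2490 = 7.7 / 2490 = 0.003092.
Darcy's law: Q = K · A · i = 0.1960 × 6989 × 0.003092 = 4.236 m³/day.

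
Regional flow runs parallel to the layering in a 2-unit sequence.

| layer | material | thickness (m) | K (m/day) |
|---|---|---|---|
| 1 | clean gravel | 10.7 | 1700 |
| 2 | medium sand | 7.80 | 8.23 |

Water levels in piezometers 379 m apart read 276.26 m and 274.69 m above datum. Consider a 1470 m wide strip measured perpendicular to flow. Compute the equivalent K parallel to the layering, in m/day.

987

Flow is parallel to layering, so each bed carries its own Darcy discharge and the transmissivities add.
Σ(K_i·b_i) = 1700×10.7 + 8.23×7.80 = 18254 m²/day.
Total thickness b = 18.50 m, so K_eq = Σ(K_i·b_i)/b = 986.7 m/day.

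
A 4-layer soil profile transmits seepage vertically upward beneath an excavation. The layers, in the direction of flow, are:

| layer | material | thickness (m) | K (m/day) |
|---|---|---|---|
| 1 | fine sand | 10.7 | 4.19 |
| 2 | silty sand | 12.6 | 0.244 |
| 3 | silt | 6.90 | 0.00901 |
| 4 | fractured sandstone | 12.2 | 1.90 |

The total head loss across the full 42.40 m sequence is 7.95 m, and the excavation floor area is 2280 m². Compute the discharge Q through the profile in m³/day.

Flow is perpendicular to layering, so the layers act in series and the equivalent K is the thickness-weighted harmonic mean.
Total thickness L = 10.7 + 12.6 + 6.90 + 12.2 = 42.40 m.
Σ(b_i/K_i) = 10.7/4.19 + 12.6/0.244 + 6.90/0.00901 + 12.2/1.90 = 826.4 d.
K_eq = L / Σ(b_i/K_i) = 42.40 / 826.4 = 0.05131 m/day.
Q = K_eq · A · (Δh/L) = 0.05131 × 2280 × (7.95/42.40) = 21.93 m³/day.

21.9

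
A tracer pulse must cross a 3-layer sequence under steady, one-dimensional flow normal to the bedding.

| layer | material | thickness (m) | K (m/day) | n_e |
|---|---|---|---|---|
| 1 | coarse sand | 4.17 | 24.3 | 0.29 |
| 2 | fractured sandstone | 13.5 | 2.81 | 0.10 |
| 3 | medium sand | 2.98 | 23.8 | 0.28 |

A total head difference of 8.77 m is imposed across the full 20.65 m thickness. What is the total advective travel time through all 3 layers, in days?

With flow normal to the layers, continuity requires the same specific discharge q through every layer.
Σ(b_i/K_i) = 4.17/24.3 + 13.5/2.81 + 2.98/23.8 = 5.101 d.
q = Δh / Σ(b_i/K_i) = 8.77 / 5.101 = 1.719 m/day.
In each layer the seepage velocity is v_i = q/n_i, so the layer transit time is t_i = b_i·n_i / q:
  layer 1 (coarse sand): t_1 = 4.17 × 0.29 / 1.719 = 0.7034 d
  layer 2 (fractured sandstone): t_2 = 13.5 × 0.10 / 1.719 = 0.7852 d
  layer 3 (medium sand): t_3 = 2.98 × 0.28 / 1.719 = 0.4853 d
Total t = Σ t_i = 1.974 days.

1.97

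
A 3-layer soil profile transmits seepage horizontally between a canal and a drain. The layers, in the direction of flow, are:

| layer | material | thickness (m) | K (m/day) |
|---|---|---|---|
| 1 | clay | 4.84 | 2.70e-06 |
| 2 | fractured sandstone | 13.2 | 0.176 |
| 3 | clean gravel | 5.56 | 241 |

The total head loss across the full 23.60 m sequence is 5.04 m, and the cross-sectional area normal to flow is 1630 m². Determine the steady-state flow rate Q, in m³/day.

0.00458

Flow is perpendicular to layering, so the layers act in series and the equivalent K is the thickness-weighted harmonic mean.
Total thickness L = 4.84 + 13.2 + 5.56 = 23.60 m.
Σ(b_i/K_i) = 4.84/2.70e-06 + 13.2/0.176 + 5.56/241 = 1.793e+06 d.
K_eq = L / Σ(b_i/K_i) = 23.60 / 1.793e+06 = 1.316e-05 m/day.
Q = K_eq · A · (Δh/L) = 1.316e-05 × 1630 × (5.04/23.60) = 0.004583 m³/day.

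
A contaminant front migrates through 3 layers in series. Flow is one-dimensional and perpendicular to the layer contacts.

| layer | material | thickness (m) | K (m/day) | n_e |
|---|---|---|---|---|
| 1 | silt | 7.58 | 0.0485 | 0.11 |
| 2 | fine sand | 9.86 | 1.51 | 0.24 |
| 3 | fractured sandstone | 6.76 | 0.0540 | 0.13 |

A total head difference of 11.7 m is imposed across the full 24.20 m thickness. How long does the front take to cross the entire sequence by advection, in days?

100

With flow normal to the layers, continuity requires the same specific discharge q through every layer.
Σ(b_i/K_i) = 7.58/0.0485 + 9.86/1.51 + 6.76/0.0540 = 288.0 d.
q = Δh / Σ(b_i/K_i) = 11.7 / 288.0 = 0.04062 m/day.
In each layer the seepage velocity is v_i = q/n_i, so the layer transit time is t_i = b_i·n_i / q:
  layer 1 (silt): t_1 = 7.58 × 0.11 / 0.04062 = 20.52 d
  layer 2 (fine sand): t_2 = 9.86 × 0.24 / 0.04062 = 58.25 d
  layer 3 (fractured sandstone): t_3 = 6.76 × 0.13 / 0.04062 = 21.63 d
Total t = Σ t_i = 100.4 days.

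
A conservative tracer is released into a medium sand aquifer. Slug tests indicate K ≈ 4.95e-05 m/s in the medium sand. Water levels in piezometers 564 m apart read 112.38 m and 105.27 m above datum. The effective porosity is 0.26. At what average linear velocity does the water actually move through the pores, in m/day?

Convert K: 4.95e-05 m/s × 86400 = 4.277 m/day.
Hydraulic gradient i = (112.38 − 105.27) / 564 = 7.11 / 564 = 0.01261.
Darcy flux q = K · i = 4.277 × 0.01261 = 0.05391 m/day.
Seepage velocity v = q / n_e = 0.05391 / 0.26 = 0.2074 m/day.

0.207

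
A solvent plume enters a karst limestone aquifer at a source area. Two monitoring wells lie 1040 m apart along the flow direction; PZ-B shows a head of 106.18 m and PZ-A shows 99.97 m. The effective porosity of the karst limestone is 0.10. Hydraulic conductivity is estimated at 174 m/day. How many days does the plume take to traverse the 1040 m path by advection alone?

100

Hydraulic gradient i = (106.18 − 99.97) / 1040 = 6.21 / 1040 = 0.005971.
Darcy flux q = K · i = 174.0 × 0.005971 = 1.039 m/day.
Seepage velocity v = q / n_e = 1.039 / 0.10 = 10.39 m/day.
Travel time t = L / v = 1040 / 10.39 = 100.1 days.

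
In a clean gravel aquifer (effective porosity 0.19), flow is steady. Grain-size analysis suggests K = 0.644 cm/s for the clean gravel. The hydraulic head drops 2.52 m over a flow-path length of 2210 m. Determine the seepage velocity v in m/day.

Convert K: 0.644 cm/s × 864 = 556.4 m/day.
Hydraulic gradient i = Δh / L = 2.52 / 2210 = 0.001140.
Darcy flux q = K · i = 556.4 × 0.001140 = 0.6345 m/day.
Seepage velocity v = q / n_e = 0.6345 / 0.19 = 3.339 m/day.

3.34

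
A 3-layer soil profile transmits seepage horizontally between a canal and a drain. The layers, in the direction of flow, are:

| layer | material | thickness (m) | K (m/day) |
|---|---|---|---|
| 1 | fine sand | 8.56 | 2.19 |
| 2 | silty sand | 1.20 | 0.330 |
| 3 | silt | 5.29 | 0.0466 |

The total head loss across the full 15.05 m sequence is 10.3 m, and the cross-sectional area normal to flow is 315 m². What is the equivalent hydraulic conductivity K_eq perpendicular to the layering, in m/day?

0.124

Flow is perpendicular to layering, so the layers act in series and the equivalent K is the thickness-weighted harmonic mean.
Total thickness L = 8.56 + 1.20 + 5.29 = 15.05 m.
Σ(b_i/K_i) = 8.56/2.19 + 1.20/0.330 + 5.29/0.0466 = 121.1 d.
K_eq = L / Σ(b_i/K_i) = 15.05 / 121.1 = 0.1243 m/day.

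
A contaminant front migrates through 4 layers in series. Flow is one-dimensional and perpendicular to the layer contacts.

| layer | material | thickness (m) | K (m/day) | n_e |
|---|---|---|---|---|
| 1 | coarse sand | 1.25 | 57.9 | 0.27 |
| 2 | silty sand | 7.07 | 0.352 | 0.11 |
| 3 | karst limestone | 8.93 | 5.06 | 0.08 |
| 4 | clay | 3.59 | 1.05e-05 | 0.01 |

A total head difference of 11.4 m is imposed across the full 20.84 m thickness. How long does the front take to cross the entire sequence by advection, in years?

153

With flow normal to the layers, continuity requires the same specific discharge q through every layer.
Σ(b_i/K_i) = 1.25/57.9 + 7.07/0.352 + 8.93/5.06 + 3.59/1.05e-05 = 3.419e+05 d.
q = Δh / Σ(b_i/K_i) = 11.4 / 3.419e+05 = 3.334e-05 m/day.
In each layer the seepage velocity is v_i = q/n_i, so the layer transit time is t_i = b_i·n_i / q:
  layer 1 (coarse sand): t_1 = 1.25 × 0.27 / 3.334e-05 = 10123 d
  layer 2 (silty sand): t_2 = 7.07 × 0.11 / 3.334e-05 = 23326 d
  layer 3 (karst limestone): t_3 = 8.93 × 0.08 / 3.334e-05 = 21427 d
  layer 4 (clay): t_4 = 3.59 × 0.01 / 3.334e-05 = 1077 d
Total t = Σ t_i = 55953 days = 153.2 years.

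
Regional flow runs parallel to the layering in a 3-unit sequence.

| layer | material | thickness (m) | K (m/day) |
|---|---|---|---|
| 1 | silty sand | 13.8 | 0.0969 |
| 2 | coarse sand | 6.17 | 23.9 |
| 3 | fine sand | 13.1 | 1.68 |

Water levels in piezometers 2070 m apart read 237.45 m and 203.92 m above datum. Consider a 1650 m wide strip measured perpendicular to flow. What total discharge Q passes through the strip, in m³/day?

4570

Flow is parallel to layering, so each bed carries its own Darcy discharge and the transmissivities add.
Σ(K_i·b_i) = 0.0969×13.8 + 23.9×6.17 + 1.68×13.1 = 170.8 m²/day.
Hydraulic gradient i = (237.45 − 203.92) / 2070 = 33.53 / 2070 = 0.01620.
Q = Σ(K_i·b_i) · W · i = 170.8 × 1650 × 0.01620 = 4565 m³/day.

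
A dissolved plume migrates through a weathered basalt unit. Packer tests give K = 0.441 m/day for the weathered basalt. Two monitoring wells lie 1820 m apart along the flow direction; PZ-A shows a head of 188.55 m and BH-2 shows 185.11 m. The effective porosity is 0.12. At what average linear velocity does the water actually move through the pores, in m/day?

Hydraulic gradient i = (188.55 − 185.11) / 1820 = 3.44 / 1820 = 0.001890.
Darcy flux q = K · i = 0.4410 × 0.001890 = 0.0008335 m/day.
Seepage velocity v = q / n_e = 0.0008335 / 0.12 = 0.006946 m/day.

0.00695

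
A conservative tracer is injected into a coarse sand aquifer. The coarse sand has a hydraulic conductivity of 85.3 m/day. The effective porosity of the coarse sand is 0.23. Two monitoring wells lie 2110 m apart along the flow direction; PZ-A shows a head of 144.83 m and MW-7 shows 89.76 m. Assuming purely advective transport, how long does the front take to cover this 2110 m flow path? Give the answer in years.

0.597

Hydraulic gradient i = (144.83 − 89.76) / 2110 = 55.07 / 2110 = 0.02610.
Darcy flux q = K · i = 85.30 × 0.02610 = 2.226 m/day.
Seepage velocity v = q / n_e = 2.226 / 0.23 = 9.680 m/day.
Travel time t = L / v = 2110 / 9.680 = 218.0 days = 0.5968 years.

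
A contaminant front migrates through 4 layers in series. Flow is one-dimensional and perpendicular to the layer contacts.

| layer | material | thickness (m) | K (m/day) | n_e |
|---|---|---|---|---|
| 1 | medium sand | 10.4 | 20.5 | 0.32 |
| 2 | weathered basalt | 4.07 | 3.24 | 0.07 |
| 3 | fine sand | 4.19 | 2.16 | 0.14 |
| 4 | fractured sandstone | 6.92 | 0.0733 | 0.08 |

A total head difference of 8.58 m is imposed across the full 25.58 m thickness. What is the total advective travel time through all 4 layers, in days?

With flow normal to the layers, continuity requires the same specific discharge q through every layer.
Σ(b_i/K_i) = 10.4/20.5 + 4.07/3.24 + 4.19/2.16 + 6.92/0.0733 = 98.11 d.
q = Δh / Σ(b_i/K_i) = 8.58 / 98.11 = 0.08745 m/day.
In each layer the seepage velocity is v_i = q/n_i, so the layer transit time is t_i = b_i·n_i / q:
  layer 1 (medium sand): t_1 = 10.4 × 0.32 / 0.08745 = 38.05 d
  layer 2 (weathered basalt): t_2 = 4.07 × 0.07 / 0.08745 = 3.258 d
  layer 3 (fine sand): t_3 = 4.19 × 0.14 / 0.08745 = 6.708 d
  layer 4 (fractured sandstone): t_4 = 6.92 × 0.08 / 0.08745 = 6.330 d
Total t = Σ t_i = 54.35 days.

54.4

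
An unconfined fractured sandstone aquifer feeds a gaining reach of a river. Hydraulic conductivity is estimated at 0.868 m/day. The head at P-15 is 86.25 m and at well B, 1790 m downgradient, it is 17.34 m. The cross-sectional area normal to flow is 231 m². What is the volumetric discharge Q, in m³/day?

Hydraulic gradient i = (86.25 − 17.34) / 1790 = 68.91 / 1790 = 0.03850.
Darcy's law: Q = K · A · i = 0.8680 × 231.0 × 0.03850 = 7.719 m³/day.

7.72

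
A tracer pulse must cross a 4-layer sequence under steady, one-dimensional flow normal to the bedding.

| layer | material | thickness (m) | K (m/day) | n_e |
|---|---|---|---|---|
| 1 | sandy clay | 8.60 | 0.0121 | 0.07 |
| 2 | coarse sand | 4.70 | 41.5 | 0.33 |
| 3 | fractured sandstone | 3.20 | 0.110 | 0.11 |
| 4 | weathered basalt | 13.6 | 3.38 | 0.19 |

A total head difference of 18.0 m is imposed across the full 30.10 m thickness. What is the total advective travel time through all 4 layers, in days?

210

With flow normal to the layers, continuity requires the same specific discharge q through every layer.
Σ(b_i/K_i) = 8.60/0.0121 + 4.70/41.5 + 3.20/0.110 + 13.6/3.38 = 744.0 d.
q = Δh / Σ(b_i/K_i) = 18.0 / 744.0 = 0.02419 m/day.
In each layer the seepage velocity is v_i = q/n_i, so the layer transit time is t_i = b_i·n_i / q:
  layer 1 (sandy clay): t_1 = 8.60 × 0.07 / 0.02419 = 24.88 d
  layer 2 (coarse sand): t_2 = 4.70 × 0.33 / 0.02419 = 64.11 d
  layer 3 (fractured sandstone): t_3 = 3.20 × 0.11 / 0.02419 = 14.55 d
  layer 4 (weathered basalt): t_4 = 13.6 × 0.19 / 0.02419 = 106.8 d
Total t = Σ t_i = 210.3 days.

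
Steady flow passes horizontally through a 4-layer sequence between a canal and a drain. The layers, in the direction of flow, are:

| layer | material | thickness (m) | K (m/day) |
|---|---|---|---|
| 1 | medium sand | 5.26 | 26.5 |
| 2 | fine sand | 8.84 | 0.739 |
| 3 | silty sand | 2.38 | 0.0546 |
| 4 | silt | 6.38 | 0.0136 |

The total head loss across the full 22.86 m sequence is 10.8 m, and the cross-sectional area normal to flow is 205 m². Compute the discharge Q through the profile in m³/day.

4.22

Flow is perpendicular to layering, so the layers act in series and the equivalent K is the thickness-weighted harmonic mean.
Total thickness L = 5.26 + 8.84 + 2.38 + 6.38 = 22.86 m.
Σ(b_i/K_i) = 5.26/26.5 + 8.84/0.739 + 2.38/0.0546 + 6.38/0.0136 = 524.9 d.
K_eq = L / Σ(b_i/K_i) = 22.86 / 524.9 = 0.04355 m/day.
Q = K_eq · A · (Δh/L) = 0.04355 × 205 × (10.8/22.86) = 4.218 m³/day.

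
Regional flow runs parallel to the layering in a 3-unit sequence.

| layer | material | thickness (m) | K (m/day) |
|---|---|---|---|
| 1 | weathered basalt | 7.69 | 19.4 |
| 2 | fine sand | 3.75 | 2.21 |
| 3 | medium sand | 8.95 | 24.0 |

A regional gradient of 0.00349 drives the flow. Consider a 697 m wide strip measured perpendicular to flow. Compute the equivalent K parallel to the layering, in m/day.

18.3

Flow is parallel to layering, so each bed carries its own Darcy discharge and the transmissivities add.
Σ(K_i·b_i) = 19.4×7.69 + 2.21×3.75 + 24.0×8.95 = 372.3 m²/day.
Total thickness b = 20.39 m, so K_eq = Σ(K_i·b_i)/b = 18.26 m/day.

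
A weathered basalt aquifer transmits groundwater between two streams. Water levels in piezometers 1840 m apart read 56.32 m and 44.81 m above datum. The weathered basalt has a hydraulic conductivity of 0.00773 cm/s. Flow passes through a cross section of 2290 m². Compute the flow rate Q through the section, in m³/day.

Convert K: 0.00773 cm/s × 864 = 6.679 m/day.
Hydraulic gradient i = (56.32 − 44.81) / 1840 = 11.51 / 1840 = 0.006255.
Darcy's law: Q = K · A · i = 6.679 × 2290 × 0.006255 = 95.67 m³/day.

95.7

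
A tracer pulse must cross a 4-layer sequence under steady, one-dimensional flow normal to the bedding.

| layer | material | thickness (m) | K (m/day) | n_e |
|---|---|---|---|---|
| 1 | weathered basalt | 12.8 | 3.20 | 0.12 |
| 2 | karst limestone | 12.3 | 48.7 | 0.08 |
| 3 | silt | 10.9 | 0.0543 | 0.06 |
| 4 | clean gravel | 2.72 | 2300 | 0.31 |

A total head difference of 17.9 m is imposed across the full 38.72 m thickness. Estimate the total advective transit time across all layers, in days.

46.0

With flow normal to the layers, continuity requires the same specific discharge q through every layer.
Σ(b_i/K_i) = 12.8/3.20 + 12.3/48.7 + 10.9/0.0543 + 2.72/2300 = 205.0 d.
q = Δh / Σ(b_i/K_i) = 17.9 / 205.0 = 0.08732 m/day.
In each layer the seepage velocity is v_i = q/n_i, so the layer transit time is t_i = b_i·n_i / q:
  layer 1 (weathered basalt): t_1 = 12.8 × 0.12 / 0.08732 = 17.59 d
  layer 2 (karst limestone): t_2 = 12.3 × 0.08 / 0.08732 = 11.27 d
  layer 3 (silt): t_3 = 10.9 × 0.06 / 0.08732 = 7.490 d
  layer 4 (clean gravel): t_4 = 2.72 × 0.31 / 0.08732 = 9.656 d
Total t = Σ t_i = 46.00 days.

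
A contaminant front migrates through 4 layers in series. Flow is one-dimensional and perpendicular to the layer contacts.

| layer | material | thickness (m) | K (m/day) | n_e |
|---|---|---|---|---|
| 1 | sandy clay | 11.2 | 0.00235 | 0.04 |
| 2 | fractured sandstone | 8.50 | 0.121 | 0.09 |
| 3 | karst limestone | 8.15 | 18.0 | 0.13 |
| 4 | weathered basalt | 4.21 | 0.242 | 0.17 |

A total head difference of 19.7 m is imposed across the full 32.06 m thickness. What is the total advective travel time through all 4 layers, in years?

With flow normal to the layers, continuity requires the same specific discharge q through every layer.
Σ(b_i/K_i) = 11.2/0.00235 + 8.50/0.121 + 8.15/18.0 + 4.21/0.242 = 4854 d.
q = Δh / Σ(b_i/K_i) = 19.7 / 4854 = 0.004058 m/day.
In each layer the seepage velocity is v_i = q/n_i, so the layer transit time is t_i = b_i·n_i / q:
  layer 1 (sandy clay): t_1 = 11.2 × 0.04 / 0.004058 = 110.4 d
  layer 2 (fractured sandstone): t_2 = 8.50 × 0.09 / 0.004058 = 188.5 d
  layer 3 (karst limestone): t_3 = 8.15 × 0.13 / 0.004058 = 261.1 d
  layer 4 (weathered basalt): t_4 = 4.21 × 0.17 / 0.004058 = 176.3 d
Total t = Σ t_i = 736.3 days = 2.016 years.

2.02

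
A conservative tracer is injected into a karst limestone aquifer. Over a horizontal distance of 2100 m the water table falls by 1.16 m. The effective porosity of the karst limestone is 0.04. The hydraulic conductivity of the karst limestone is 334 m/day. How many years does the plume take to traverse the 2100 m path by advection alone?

1.25

Hydraulic gradient i = Δh / L = 1.16 / 2100 = 0.0005524.
Darcy flux q = K · i = 334.0 × 0.0005524 = 0.1845 m/day.
Seepage velocity v = q / n_e = 0.1845 / 0.04 = 4.612 m/day.
Travel time t = L / v = 2100 / 4.612 = 455.3 days = 1.247 years.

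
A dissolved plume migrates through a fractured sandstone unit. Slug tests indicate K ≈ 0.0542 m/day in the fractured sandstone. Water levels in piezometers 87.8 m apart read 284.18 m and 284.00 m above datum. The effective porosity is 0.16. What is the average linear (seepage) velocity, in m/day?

0.000694

Hydraulic gradient i = (284.18 − 284.00) / 87.8 = 0.18 / 87.8 = 0.002050.
Darcy flux q = K · i = 0.05420 × 0.002050 = 0.0001111 m/day.
Seepage velocity v = q / n_e = 0.0001111 / 0.16 = 0.0006945 m/day.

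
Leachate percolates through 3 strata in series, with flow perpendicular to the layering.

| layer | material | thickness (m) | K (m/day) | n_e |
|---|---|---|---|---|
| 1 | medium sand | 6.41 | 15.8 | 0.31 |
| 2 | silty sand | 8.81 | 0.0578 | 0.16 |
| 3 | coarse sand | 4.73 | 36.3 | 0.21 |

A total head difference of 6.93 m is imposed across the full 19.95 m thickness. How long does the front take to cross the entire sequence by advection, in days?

96.9

With flow normal to the layers, continuity requires the same specific discharge q through every layer.
Σ(b_i/K_i) = 6.41/15.8 + 8.81/0.0578 + 4.73/36.3 = 153.0 d.
q = Δh / Σ(b_i/K_i) = 6.93 / 153.0 = 0.04531 m/day.
In each layer the seepage velocity is v_i = q/n_i, so the layer transit time is t_i = b_i·n_i / q:
  layer 1 (medium sand): t_1 = 6.41 × 0.31 / 0.04531 = 43.86 d
  layer 2 (silty sand): t_2 = 8.81 × 0.16 / 0.04531 = 31.11 d
  layer 3 (coarse sand): t_3 = 4.73 × 0.21 / 0.04531 = 21.92 d
Total t = Σ t_i = 96.90 days.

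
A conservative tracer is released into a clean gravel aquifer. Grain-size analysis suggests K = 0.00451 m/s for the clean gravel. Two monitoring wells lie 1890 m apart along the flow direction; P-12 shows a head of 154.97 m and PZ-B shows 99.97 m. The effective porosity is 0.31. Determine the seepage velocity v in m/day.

Convert K: 0.00451 m/s × 86400 = 389.7 m/day.
Hydraulic gradient i = (154.97 − 99.97) / 1890 = 55 / 1890 = 0.02910.
Darcy flux q = K · i = 389.7 × 0.02910 = 11.34 m/day.
Seepage velocity v = q / n_e = 11.34 / 0.31 = 36.58 m/day.

36.6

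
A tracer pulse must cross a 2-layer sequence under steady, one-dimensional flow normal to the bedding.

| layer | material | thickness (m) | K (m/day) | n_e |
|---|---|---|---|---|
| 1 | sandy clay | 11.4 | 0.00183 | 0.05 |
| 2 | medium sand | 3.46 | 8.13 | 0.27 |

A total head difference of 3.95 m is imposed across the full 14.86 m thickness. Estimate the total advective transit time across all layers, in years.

With flow normal to the layers, continuity requires the same specific discharge q through every layer.
Σ(b_i/K_i) = 11.4/0.00183 + 3.46/8.13 = 6230 d.
q = Δh / Σ(b_i/K_i) = 3.95 / 6230 = 0.0006340 m/day.
In each layer the seepage velocity is v_i = q/n_i, so the layer transit time is t_i = b_i·n_i / q:
  layer 1 (sandy clay): t_1 = 11.4 × 0.05 / 0.0006340 = 899.0 d
  layer 2 (medium sand): t_2 = 3.46 × 0.27 / 0.0006340 = 1473 d
Total t = Σ t_i = 2372 days = 6.495 years.

6.50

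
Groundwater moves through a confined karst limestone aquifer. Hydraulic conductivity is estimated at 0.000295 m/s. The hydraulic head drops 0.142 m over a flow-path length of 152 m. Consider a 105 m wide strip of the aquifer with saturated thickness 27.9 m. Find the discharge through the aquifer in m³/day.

69.8

Convert K: 0.000295 m/s × 86400 = 25.49 m/day.
Cross-sectional area A = 105 × 27.9 = 2930 m².
Hydraulic gradient i = Δh / L = 0.142 / 152 = 0.0009342.
Darcy's law: Q = K · A · i = 25.49 × 2930 × 0.0009342 = 69.75 m³/day.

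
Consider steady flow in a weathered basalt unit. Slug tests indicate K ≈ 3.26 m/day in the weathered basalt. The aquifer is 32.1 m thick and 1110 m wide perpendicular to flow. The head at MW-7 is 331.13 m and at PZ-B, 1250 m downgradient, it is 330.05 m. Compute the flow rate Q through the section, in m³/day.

100

Cross-sectional area A = 1110 × 32.1 = 35631 m².
Hydraulic gradient i = (331.13 − 330.05) / 1250 = 1.08 / 1250 = 0.0008640.
Darcy's law: Q = K · A · i = 3.260 × 35631 × 0.0008640 = 100.4 m³/day.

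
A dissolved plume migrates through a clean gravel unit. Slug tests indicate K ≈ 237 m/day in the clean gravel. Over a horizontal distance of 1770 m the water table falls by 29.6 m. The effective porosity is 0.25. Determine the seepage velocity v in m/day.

15.9

Hydraulic gradient i = Δh / L = 29.6 / 1770 = 0.01672.
Darcy flux q = K · i = 237.0 × 0.01672 = 3.963 m/day.
Seepage velocity v = q / n_e = 3.963 / 0.25 = 15.85 m/day.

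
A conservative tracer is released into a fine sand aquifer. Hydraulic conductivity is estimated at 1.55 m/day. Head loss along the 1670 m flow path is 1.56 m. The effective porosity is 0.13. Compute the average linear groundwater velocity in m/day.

Hydraulic gradient i = Δh / L = 1.56 / 1670 = 0.0009341.
Darcy flux q = K · i = 1.550 × 0.0009341 = 0.001448 m/day.
Seepage velocity v = q / n_e = 0.001448 / 0.13 = 0.01114 m/day.

0.0111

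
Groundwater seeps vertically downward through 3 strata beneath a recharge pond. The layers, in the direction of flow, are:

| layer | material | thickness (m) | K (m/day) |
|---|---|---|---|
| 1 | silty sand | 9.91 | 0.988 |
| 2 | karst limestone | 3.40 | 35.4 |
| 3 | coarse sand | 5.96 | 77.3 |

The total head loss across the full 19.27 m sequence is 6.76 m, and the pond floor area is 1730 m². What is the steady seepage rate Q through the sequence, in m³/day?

Flow is perpendicular to layering, so the layers act in series and the equivalent K is the thickness-weighted harmonic mean.
Total thickness L = 9.91 + 3.40 + 5.96 = 19.27 m.
Σ(b_i/K_i) = 9.91/0.988 + 3.40/35.4 + 5.96/77.3 = 10.20 d.
K_eq = L / Σ(b_i/K_i) = 19.27 / 10.20 = 1.889 m/day.
Q = K_eq · A · (Δh/L) = 1.889 × 1730 × (6.76/19.27) = 1146 m³/day.

1150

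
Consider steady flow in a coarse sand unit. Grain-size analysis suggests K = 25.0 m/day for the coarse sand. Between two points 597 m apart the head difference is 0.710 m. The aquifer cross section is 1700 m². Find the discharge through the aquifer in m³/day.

Hydraulic gradient i = Δh / L = 0.710 / 597 = 0.001189.
Darcy's law: Q = K · A · i = 25.00 × 1700 × 0.001189 = 50.54 m³/day.

50.5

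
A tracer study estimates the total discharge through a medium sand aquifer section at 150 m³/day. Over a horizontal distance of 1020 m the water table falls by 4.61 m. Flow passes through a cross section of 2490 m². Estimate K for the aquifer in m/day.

13.3

Hydraulic gradient i = Δh / L = 4.61 / 1020 = 0.004520.
From Q = K·A·i, K = Q / (A·i) = 150 / (2490 × 0.004520) = 13.33 m/day.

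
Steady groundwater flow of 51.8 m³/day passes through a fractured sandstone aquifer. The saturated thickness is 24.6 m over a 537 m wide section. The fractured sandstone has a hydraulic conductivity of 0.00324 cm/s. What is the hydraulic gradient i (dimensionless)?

0.00140

Convert K: 0.00324 cm/s × 864 = 2.799 m/day.
Cross-sectional area A = 537 × 24.6 = 13210 m².
From Q = K·A·i, i = Q / (K·A) = 51.8 / (2.799 × 13210) = 0.001401.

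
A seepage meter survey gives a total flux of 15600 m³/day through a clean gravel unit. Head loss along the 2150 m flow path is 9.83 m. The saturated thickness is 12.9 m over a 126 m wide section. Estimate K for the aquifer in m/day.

Cross-sectional area A = 126 × 12.9 = 1625 m².
Hydraulic gradient i = Δh / L = 9.83 / 2150 = 0.004572.
From Q = K·A·i, K = Q / (A·i) = 15600 / (1625 × 0.004572) = 2099 m/day.

2100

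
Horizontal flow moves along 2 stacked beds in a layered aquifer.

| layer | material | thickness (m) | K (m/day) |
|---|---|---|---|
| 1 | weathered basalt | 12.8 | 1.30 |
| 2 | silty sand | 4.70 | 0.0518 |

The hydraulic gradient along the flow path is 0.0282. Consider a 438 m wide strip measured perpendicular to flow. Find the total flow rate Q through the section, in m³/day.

Flow is parallel to layering, so each bed carries its own Darcy discharge and the transmissivities add.
Σ(K_i·b_i) = 1.30×12.8 + 0.0518×4.70 = 16.88 m²/day.
Hydraulic gradient i = 0.0282.
Q = Σ(K_i·b_i) · W · i = 16.88 × 438 × 0.02820 = 208.5 m³/day.

209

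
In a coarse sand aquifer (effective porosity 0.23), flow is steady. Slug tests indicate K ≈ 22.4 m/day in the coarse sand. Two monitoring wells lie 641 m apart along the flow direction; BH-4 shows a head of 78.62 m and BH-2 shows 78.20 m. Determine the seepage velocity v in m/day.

Hydraulic gradient i = (78.62 − 78.20) / 641 = 0.42 / 641 = 0.0006552.
Darcy flux q = K · i = 22.40 × 0.0006552 = 0.01468 m/day.
Seepage velocity v = q / n_e = 0.01468 / 0.23 = 0.06381 m/day.

0.0638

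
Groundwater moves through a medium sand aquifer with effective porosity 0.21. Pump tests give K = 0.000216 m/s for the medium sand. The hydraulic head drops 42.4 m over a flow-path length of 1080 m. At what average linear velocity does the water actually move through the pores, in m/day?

Convert K: 0.000216 m/s × 86400 = 18.66 m/day.
Hydraulic gradient i = Δh / L = 42.4 / 1080 = 0.03926.
Darcy flux q = K · i = 18.66 × 0.03926 = 0.7327 m/day.
Seepage velocity v = q / n_e = 0.7327 / 0.21 = 3.489 m/day.

3.49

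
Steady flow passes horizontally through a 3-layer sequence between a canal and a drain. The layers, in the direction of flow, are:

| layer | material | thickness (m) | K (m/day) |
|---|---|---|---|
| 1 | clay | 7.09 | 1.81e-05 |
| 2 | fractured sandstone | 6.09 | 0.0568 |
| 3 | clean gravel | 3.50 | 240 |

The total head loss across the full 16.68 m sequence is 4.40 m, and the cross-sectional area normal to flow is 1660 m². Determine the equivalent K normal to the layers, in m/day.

Flow is perpendicular to layering, so the layers act in series and the equivalent K is the thickness-weighted harmonic mean.
Total thickness L = 7.09 + 6.09 + 3.50 = 16.68 m.
Σ(b_i/K_i) = 7.09/1.81e-05 + 6.09/0.0568 + 3.50/240 = 3.918e+05 d.
K_eq = L / Σ(b_i/K_i) = 16.68 / 3.918e+05 = 4.257e-05 m/day.

4.26e-05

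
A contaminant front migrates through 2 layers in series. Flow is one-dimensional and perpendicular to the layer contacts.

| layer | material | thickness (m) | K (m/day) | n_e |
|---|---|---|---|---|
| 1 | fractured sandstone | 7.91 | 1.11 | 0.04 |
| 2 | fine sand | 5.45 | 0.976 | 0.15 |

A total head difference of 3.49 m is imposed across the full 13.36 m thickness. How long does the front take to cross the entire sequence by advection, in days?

With flow normal to the layers, continuity requires the same specific discharge q through every layer.
Σ(b_i/K_i) = 7.91/1.11 + 5.45/0.976 = 12.71 d.
q = Δh / Σ(b_i/K_i) = 3.49 / 12.71 = 0.2746 m/day.
In each layer the seepage velocity is v_i = q/n_i, so the layer transit time is t_i = b_i·n_i / q:
  layer 1 (fractured sandstone): t_1 = 7.91 × 0.04 / 0.2746 = 1.152 d
  layer 2 (fine sand): t_2 = 5.45 × 0.15 / 0.2746 = 2.977 d
Total t = Σ t_i = 4.130 days.

4.13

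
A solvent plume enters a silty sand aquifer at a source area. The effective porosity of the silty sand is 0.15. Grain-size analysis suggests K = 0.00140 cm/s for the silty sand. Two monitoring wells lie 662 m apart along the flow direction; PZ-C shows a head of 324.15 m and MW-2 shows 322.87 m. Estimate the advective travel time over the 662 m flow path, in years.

Convert K: 0.00140 cm/s × 864 = 1.210 m/day.
Hydraulic gradient i = (324.15 − 322.87) / 662 = 1.28 / 662 = 0.001934.
Darcy flux q = K · i = 1.210 × 0.001934 = 0.002339 m/day.
Seepage velocity v = q / n_e = 0.002339 / 0.15 = 0.01559 m/day.
Travel time t = L / v = 662 / 0.01559 = 42458 days = 116.2 years.

116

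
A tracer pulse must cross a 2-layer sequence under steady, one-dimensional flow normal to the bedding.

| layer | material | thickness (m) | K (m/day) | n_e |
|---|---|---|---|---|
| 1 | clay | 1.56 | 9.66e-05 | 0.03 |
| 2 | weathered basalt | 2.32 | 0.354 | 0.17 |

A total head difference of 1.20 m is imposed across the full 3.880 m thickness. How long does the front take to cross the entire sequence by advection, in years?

16.3

With flow normal to the layers, continuity requires the same specific discharge q through every layer.
Σ(b_i/K_i) = 1.56/9.66e-05 + 2.32/0.354 = 16156 d.
q = Δh / Σ(b_i/K_i) = 1.20 / 16156 = 7.428e-05 m/day.
In each layer the seepage velocity is v_i = q/n_i, so the layer transit time is t_i = b_i·n_i / q:
  layer 1 (clay): t_1 = 1.56 × 0.03 / 7.428e-05 = 630.1 d
  layer 2 (weathered basalt): t_2 = 2.32 × 0.17 / 7.428e-05 = 5310 d
Total t = Σ t_i = 5940 days = 16.26 years.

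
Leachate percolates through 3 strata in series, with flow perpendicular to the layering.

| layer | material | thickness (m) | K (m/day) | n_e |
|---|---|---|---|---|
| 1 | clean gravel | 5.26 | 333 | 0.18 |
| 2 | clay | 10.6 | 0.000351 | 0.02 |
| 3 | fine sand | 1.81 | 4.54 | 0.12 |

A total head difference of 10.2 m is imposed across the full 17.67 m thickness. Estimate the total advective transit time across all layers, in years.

With flow normal to the layers, continuity requires the same specific discharge q through every layer.
Σ(b_i/K_i) = 5.26/333 + 10.6/0.000351 + 1.81/4.54 = 30200 d.
q = Δh / Σ(b_i/K_i) = 10.2 / 30200 = 0.0003378 m/day.
In each layer the seepage velocity is v_i = q/n_i, so the layer transit time is t_i = b_i·n_i / q:
  layer 1 (clean gravel): t_1 = 5.26 × 0.18 / 0.0003378 = 2803 d
  layer 2 (clay): t_2 = 10.6 × 0.02 / 0.0003378 = 627.7 d
  layer 3 (fine sand): t_3 = 1.81 × 0.12 / 0.0003378 = 643.1 d
Total t = Σ t_i = 4074 days = 11.15 years.

11.2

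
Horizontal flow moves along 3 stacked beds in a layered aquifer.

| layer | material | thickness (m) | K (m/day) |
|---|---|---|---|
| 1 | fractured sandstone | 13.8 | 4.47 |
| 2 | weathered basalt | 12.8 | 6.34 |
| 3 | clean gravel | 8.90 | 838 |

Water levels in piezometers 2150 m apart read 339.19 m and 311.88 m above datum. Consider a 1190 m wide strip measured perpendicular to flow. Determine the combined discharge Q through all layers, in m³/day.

Flow is parallel to layering, so each bed carries its own Darcy discharge and the transmissivities add.
Σ(K_i·b_i) = 4.47×13.8 + 6.34×12.8 + 838×8.90 = 7601 m²/day.
Hydraulic gradient i = (339.19 − 311.88) / 2150 = 27.31 / 2150 = 0.01270.
Q = Σ(K_i·b_i) · W · i = 7601 × 1190 × 0.01270 = 1.149e+05 m³/day.

115000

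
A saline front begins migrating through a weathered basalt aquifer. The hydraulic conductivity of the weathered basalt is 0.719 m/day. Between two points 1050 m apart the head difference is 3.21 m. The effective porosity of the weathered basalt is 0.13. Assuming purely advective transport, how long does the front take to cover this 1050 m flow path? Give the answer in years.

Hydraulic gradient i = Δh / L = 3.21 / 1050 = 0.003057.
Darcy flux q = K · i = 0.7190 × 0.003057 = 0.002198 m/day.
Seepage velocity v = q / n_e = 0.002198 / 0.13 = 0.01691 m/day.
Travel time t = L / v = 1050 / 0.01691 = 62099 days = 170.0 years.

170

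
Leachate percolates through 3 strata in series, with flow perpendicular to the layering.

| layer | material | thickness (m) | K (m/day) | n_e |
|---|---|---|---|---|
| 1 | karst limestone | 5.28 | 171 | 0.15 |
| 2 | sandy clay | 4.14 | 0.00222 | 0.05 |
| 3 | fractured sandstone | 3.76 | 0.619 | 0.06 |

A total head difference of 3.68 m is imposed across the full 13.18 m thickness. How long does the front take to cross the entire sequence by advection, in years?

With flow normal to the layers, continuity requires the same specific discharge q through every layer.
Σ(b_i/K_i) = 5.28/171 + 4.14/0.00222 + 3.76/0.619 = 1871 d.
q = Δh / Σ(b_i/K_i) = 3.68 / 1871 = 0.001967 m/day.
In each layer the seepage velocity is v_i = q/n_i, so the layer transit time is t_i = b_i·n_i / q:
  layer 1 (karst limestone): t_1 = 5.28 × 0.15 / 0.001967 = 402.7 d
  layer 2 (sandy clay): t_2 = 4.14 × 0.05 / 0.001967 = 105.2 d
  layer 3 (fractured sandstone): t_3 = 3.76 × 0.06 / 0.001967 = 114.7 d
Total t = Σ t_i = 622.6 days = 1.705 years.

1.70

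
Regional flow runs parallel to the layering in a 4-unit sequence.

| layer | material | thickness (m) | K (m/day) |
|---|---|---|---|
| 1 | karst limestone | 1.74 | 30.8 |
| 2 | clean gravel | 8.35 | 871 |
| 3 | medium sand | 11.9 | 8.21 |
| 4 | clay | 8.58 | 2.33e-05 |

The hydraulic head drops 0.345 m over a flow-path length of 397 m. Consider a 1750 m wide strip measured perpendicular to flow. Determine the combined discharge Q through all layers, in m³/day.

Flow is parallel to layering, so each bed carries its own Darcy discharge and the transmissivities add.
Σ(K_i·b_i) = 30.8×1.74 + 871×8.35 + 8.21×11.9 + 2.33e-05×8.58 = 7424 m²/day.
Hydraulic gradient i = Δh / L = 0.345 / 397 = 0.0008690.
Q = Σ(K_i·b_i) · W · i = 7424 × 1750 × 0.0008690 = 11290 m³/day.

11300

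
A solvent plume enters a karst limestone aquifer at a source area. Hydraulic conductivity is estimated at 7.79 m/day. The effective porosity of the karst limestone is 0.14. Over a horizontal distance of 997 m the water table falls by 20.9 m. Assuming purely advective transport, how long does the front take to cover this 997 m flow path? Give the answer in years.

Hydraulic gradient i = Δh / L = 20.9 / 997 = 0.02096.
Darcy flux q = K · i = 7.790 × 0.02096 = 0.1633 m/day.
Seepage velocity v = q / n_e = 0.1633 / 0.14 = 1.166 m/day.
Travel time t = L / v = 997 / 1.166 = 854.7 days = 2.340 years.

2.34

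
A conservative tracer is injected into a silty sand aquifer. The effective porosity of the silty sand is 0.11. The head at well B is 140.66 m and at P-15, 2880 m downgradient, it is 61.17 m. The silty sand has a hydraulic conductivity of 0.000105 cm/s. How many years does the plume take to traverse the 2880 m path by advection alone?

Convert K: 0.000105 cm/s × 864 = 0.09072 m/day.
Hydraulic gradient i = (140.66 − 61.17) / 2880 = 79.49 / 2880 = 0.02760.
Darcy flux q = K · i = 0.09072 × 0.02760 = 0.002504 m/day.
Seepage velocity v = q / n_e = 0.002504 / 0.11 = 0.02276 m/day.
Travel time t = L / v = 2880 / 0.02276 = 1.265e+05 days = 346.4 years.

346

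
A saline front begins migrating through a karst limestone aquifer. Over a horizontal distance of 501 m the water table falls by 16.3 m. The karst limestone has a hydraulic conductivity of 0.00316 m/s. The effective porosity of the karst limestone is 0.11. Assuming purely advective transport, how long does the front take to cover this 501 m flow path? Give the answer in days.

6.20

Convert K: 0.00316 m/s × 86400 = 273.0 m/day.
Hydraulic gradient i = Δh / L = 16.3 / 501 = 0.03253.
Darcy flux q = K · i = 273.0 × 0.03253 = 8.883 m/day.
Seepage velocity v = q / n_e = 8.883 / 0.11 = 80.75 m/day.
Travel time t = L / v = 501 / 80.75 = 6.204 days.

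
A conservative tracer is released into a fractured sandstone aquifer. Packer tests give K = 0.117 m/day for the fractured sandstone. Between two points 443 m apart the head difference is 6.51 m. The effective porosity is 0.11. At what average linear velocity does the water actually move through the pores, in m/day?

0.0156

Hydraulic gradient i = Δh / L = 6.51 / 443 = 0.01470.
Darcy flux q = K · i = 0.1170 × 0.01470 = 0.001719 m/day.
Seepage velocity v = q / n_e = 0.001719 / 0.11 = 0.01563 m/day.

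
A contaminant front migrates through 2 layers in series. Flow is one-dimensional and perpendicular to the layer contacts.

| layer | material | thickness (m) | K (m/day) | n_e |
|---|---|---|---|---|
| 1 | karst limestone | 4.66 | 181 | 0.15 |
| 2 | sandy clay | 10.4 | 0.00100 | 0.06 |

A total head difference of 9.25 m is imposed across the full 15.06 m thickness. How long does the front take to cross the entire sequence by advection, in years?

With flow normal to the layers, continuity requires the same specific discharge q through every layer.
Σ(b_i/K_i) = 4.66/181 + 10.4/0.00100 = 10400 d.
q = Δh / Σ(b_i/K_i) = 9.25 / 10400 = 0.0008894 m/day.
In each layer the seepage velocity is v_i = q/n_i, so the layer transit time is t_i = b_i·n_i / q:
  layer 1 (karst limestone): t_1 = 4.66 × 0.15 / 0.0008894 = 785.9 d
  layer 2 (sandy clay): t_2 = 10.4 × 0.06 / 0.0008894 = 701.6 d
Total t = Σ t_i = 1487 days = 4.073 years.

4.07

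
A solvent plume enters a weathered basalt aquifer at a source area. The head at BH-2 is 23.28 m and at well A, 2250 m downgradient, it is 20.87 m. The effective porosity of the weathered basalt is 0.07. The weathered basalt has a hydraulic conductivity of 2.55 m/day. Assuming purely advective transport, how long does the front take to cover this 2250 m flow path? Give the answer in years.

Hydraulic gradient i = (23.28 − 20.87) / 2250 = 2.41 / 2250 = 0.001071.
Darcy flux q = K · i = 2.550 × 0.001071 = 0.002731 m/day.
Seepage velocity v = q / n_e = 0.002731 / 0.07 = 0.03902 m/day.
Travel time t = L / v = 2250 / 0.03902 = 57664 days = 157.9 years.

158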